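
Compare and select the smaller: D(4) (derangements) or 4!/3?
4!/3

Solution: D(4) = (4-1)·[D(3) + D(2)] = 3·[2 + 1] = 9; 4!/3 = 24/3 = 8.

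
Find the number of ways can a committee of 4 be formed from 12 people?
495

Working:
C(12,4) = 12! / (4! × (12-4)!)
         = 12! / (4! × 8!)
         = 495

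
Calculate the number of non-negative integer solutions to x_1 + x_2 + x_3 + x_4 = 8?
C(8+4-1, 4-1) = 165.

Answer: 165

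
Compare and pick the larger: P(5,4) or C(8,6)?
P(5,4)

Working:
P(5,4)=120, C(8,6)=28.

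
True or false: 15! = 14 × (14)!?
False

15! = 15 × 14! = 1,307,674,368,000, but 14 × 14! = 1,220,496,076,800.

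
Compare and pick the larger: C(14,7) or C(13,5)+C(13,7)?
C(14,7)

Working:
C(14,7)=3,432; C(13,5)+C(13,7)=1,287+1,716=3,003.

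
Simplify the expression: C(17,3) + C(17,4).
3,060

Reasoning: By Pascal's identity: C(18,4) = 3,060.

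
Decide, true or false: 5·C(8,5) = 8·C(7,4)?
True

Absorption identity k·C(n,k) = n·C(n-1,k-1). LHS = 5·56 = 280; RHS = 8·35 = 280.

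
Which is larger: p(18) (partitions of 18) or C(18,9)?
C(18,9)

Working:
Pentagonal recurrence p(n) = p(n−1) + p(n−2) − p(n−5) − p(n−7) + …: p(18) = p(17) + p(16) − p(13) − p(11) + p(6) + p(3) = 297 + 231 − 101 − 56 + 11 + 3 = 385; C(18,9) = 48,620.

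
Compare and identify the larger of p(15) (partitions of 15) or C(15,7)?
C(15,7)

Working:
Pentagonal recurrence p(n) = p(n−1) + p(n−2) − p(n−5) − p(n−7) + …: p(15) = p(14) + p(13) − p(10) − p(8) + p(3) + p(0) = 135 + 101 − 42 − 22 + 3 + 1 = 176; C(15,7) = 6,435.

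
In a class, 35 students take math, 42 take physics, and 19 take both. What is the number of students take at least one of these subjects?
58

|A∪B| = |A|+|B|-|A∩B| = 35+42-19 = 58.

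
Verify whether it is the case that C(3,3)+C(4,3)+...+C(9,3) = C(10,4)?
True

Solution: Hockey stick identity gives Σ = C(10,4) = 210; RHS C(10,4) = 210.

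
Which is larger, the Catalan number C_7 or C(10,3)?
C_7 = C(14,7)/(7+1) = 3,432/8 = 429; C(10,3) = 120.

Answer: C_7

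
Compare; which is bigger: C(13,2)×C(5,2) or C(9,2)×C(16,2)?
C(9,2)×C(16,2)

Working:
C(13,2)×C(5,2)=780, C(9,2)×C(16,2)=4,320.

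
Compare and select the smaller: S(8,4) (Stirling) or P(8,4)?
P(8,4)
S(8,4) = 4·S(7,4) + S(7,3) = 4·350 + 301 = 1,701; P(8,4) = 1,680.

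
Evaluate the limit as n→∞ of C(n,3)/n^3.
C(n,3) ≈ n^3/3! for large n. Limit = 1/3! = 1/6.

Answer: 1/6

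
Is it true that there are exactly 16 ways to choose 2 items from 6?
False
C(6,2) = 15 ≠ 16.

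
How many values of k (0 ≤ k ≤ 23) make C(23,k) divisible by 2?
8

Explanation: Checking C(23,k) mod 2 for k = 0..23: divisible at k = 8, 9, 10, 11, 12, 13, 14, 15. That's 8 values.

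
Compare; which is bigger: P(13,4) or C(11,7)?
P(13,4)=17,160, C(11,7)=330.
Final answer: P(13,4)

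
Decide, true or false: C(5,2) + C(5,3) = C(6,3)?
True

Explanation: Pascal's identity: LHS = 10 + 10 = 20; RHS = C(6,3) = 20. Both sides agree, so the statement holds.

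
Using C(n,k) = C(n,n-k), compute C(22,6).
74,613

Explanation: C(22,6) = C(22,16) = 74,613.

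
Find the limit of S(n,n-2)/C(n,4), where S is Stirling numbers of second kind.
3
The leading term of S(n,n-2) as a polynomial in n is (3)!!·C(n,4), so the ratio → (3)!! = 3.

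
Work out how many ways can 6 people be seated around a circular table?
Circular arrangements: (6-1)! = 120.

Answer: 120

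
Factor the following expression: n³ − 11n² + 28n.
n(n − 4)(n − 7)

Reasoning: n³ − 11n² + 28n = n(n² − 11n + 28) = n(n − 4)(n − 7).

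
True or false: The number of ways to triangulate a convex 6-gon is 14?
True

Solution: Triangulations of a convex 6-gon are counted by the Catalan number C_4: C_4 = C(8,4)/(4+1) = 70/5 = 14.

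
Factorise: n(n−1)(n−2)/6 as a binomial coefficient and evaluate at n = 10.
C(n,3); C(10,3) = 120

Reasoning: n(n−1)(n−2)/6 = n!/(3!(n−3)!) = C(n,3). At n = 10: C(10,3) = 120.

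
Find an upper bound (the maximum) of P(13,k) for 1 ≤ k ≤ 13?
P(13,k) increases in k, so maximum at k = 13: 13! = 6,227,020,800.
Final answer: 6,227,020,800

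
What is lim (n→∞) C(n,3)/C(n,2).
∞

C(n,3)/C(n,2) = (n-2)/3 → ∞ as n → ∞.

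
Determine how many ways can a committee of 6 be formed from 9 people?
C(9,6) = 9! / (6! × (9-6)!)
         = 9! / (6! × 3!)
         = 84
Final answer: 84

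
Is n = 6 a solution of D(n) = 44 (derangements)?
D(6) = (6-1)·[D(5) + D(4)] = 5·[44 + 9] = 265, which does not equal 44.

Answer: No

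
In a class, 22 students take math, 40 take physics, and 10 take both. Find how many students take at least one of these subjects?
52

Solution: |A∪B| = |A|+|B|-|A∩B| = 22+40-10 = 52.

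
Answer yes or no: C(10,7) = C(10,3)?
Yes

Working:
Symmetry C(n,k) = C(n,n-k): C(10,7) = 120 and C(10,3) = 120. Both sides agree, so the statement holds.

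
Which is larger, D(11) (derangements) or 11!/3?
D(11)

D(11) = (11-1)·[D(10) + D(9)] = 10·[1,334,961 + 133,496] = 14,684,570; 11!/3 = 39,916,800/3 = 13,305,600.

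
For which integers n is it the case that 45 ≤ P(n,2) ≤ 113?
8, 9, 10, 11

Solution: P(7,2)=42; P(8,2)=56; P(9,2)=72; P(10,2)=90; P(11,2)=110; P(12,2)=132. So valid n = 8, 9, 10, 11.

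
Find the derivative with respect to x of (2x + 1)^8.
Chain rule: 8(2x+1)^{7} × 2 = 16(2x+1)^{7}.
Final answer: 16(2x + 1)^7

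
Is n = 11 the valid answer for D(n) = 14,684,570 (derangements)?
Yes

Solution: D(11) = (11-1)·[D(10) + D(9)] = 10·[1,334,961 + 133,496] = 14,684,570, which equals 14,684,570.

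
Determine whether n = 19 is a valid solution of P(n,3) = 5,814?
P(19,3) = 19·18·17 = 5,814, which equals 5,814.
Final answer: Yes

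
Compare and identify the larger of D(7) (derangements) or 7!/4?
D(7)

D(7) = (7-1)·[D(6) + D(5)] = 6·[265 + 44] = 1,854; 7!/4 = 5,040/4 = 1,260.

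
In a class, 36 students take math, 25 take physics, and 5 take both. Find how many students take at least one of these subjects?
|A∪B| = |A|+|B|-|A∩B| = 36+25-5 = 56.
Final answer: 56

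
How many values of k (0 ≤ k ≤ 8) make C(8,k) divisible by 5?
Checking C(8,k) mod 5 for k = 0..8: divisible at k = 4. That's 1 values.

Answer: 1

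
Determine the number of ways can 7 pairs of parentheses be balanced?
429
Using the Catalan number formula: C_n = C(2n, n) / (n+1)
C_7 = C(14, 7) / (7+1)
     = 3432 / 8
     = 429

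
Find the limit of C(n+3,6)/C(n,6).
1

Solution: Both numerator and denominator grow as n^6/6! for large n, so the ratio → 1.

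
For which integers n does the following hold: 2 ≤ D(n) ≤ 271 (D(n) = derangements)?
3, 4, 5, 6

Working:
Using D(n) = (n−1)[D(n−1) + D(n−2)] with D(1)=0, D(2)=1: D(2)=1; D(3)=2; D(4)=9; D(5)=44; D(6)=265; D(7)=1,854. So valid n = 3, 4, 5, 6.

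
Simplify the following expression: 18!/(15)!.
This equals 18×17×16 = 4,896.
Final answer: 4,896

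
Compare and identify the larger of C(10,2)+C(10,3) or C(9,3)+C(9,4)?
C(9,3)+C(9,4)

First=165, Second=210.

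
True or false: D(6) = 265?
True

Explanation: Derangements of 6 elements: D(6) = (6-1)·[D(5) + D(4)] = 5·[44 + 9] = 265.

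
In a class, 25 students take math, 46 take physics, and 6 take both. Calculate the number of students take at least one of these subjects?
65

Reasoning: |A∪B| = |A|+|B|-|A∩B| = 25+46-6 = 65.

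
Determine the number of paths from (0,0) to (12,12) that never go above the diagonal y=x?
Counted by the Catalan number C_12: C_12 = C(24,12)/(12+1) = 2,704,156/13 = 208,012.
Final answer: 208,012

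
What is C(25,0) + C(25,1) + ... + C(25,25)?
33,554,432

Reasoning: Sum of binomial coefficients = 2^25 = 33,554,432.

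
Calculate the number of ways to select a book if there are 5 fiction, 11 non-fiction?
16

Working:
By the addition principle: 5 + 11 = 16.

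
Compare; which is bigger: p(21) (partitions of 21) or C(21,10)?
C(21,10)
Pentagonal recurrence p(n) = p(n−1) + p(n−2) − p(n−5) − p(n−7) + …: p(21) = p(20) + p(19) − p(16) − p(14) + p(9) + p(6) = 627 + 490 − 231 − 135 + 30 + 11 = 792; C(21,10) = 352,716.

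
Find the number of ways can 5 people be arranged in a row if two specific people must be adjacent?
Treat pair as unit: (5-1)! arrangements × 2 internal orders = 48.

Answer: 48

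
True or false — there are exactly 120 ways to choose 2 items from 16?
C(16,2) = 120.
Final answer: True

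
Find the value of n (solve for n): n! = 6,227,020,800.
13

Explanation: n! is strictly increasing. 11! = 39,916,800, 12! = 479,001,600, 13! = 6,227,020,800 ✓. So n = 13.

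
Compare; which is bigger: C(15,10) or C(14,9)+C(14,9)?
C(14,9)+C(14,9)
C(15,10)=3,003; C(14,9)+C(14,9)=2,002+2,002=4,004.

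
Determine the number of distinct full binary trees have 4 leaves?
5

Working:
Using the Catalan number formula: C_n = C(2n, n) / (n+1)
C_3 = C(6, 3) / (3+1)
     = 20 / 4
     = 5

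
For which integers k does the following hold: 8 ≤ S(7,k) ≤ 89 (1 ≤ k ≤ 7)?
2, 6

Working:
S(7,1)=1; S(7,2)=63; S(7,3)=301; S(7,4)=350; S(7,5)=140; S(7,6)=21; S(7,7)=1. So valid k = 2, 6.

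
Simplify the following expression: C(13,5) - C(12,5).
495

Reasoning: C(13,5) - C(12,5) = C(12,4) = 495.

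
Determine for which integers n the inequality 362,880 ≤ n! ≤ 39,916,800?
9, 10, 11

Explanation: n! is strictly increasing; 9! = 362,880 and 11! = 39,916,800, so valid n = 9, 10, 11.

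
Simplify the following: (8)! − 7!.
35,280
(8)! − 7! = (8)·7! − 7! = (8−1)·7! = 7·7! = 35,280.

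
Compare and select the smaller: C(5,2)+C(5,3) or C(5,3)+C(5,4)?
C(5,3)+C(5,4)

Solution: First=20, Second=15.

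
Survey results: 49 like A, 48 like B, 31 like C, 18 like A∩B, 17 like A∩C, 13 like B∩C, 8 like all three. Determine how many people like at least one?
|A∪B∪C| = 49+48+31-18-17-13+8 = 88.

Answer: 88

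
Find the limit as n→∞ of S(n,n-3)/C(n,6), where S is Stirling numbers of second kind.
The leading term of S(n,n-3) as a polynomial in n is (5)!!·C(n,6), so the ratio → (5)!! = 15.

Answer: 15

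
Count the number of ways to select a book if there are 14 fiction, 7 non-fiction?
21

By the addition principle: 14 + 7 = 21.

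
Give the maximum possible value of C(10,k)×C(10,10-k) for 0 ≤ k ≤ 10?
C(10,k)·C(10,10-k) = C(10,k)², maximised at the centre k = 5: C(10,5)² = 63,504.

Answer: 63,504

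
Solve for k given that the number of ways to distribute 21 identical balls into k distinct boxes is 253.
3

Reasoning: Stars and bars: the count is C(21+k−1, k−1), increasing in k. k=2: C(22,1) = 22, k=3: C(23,2) = 253 ✓. So k = 3.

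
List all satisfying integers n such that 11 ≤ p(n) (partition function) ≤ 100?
6, 7, 8, 9, 10, 11, 12

Reasoning: Tabulating p(n) via p(n) = p(n−1) + p(n−2) − p(n−5) − p(n−7) + …: p(5)=7; p(6)=11; p(7)=15; p(8)=22; p(9)=30; p(10)=42; p(11)=56; p(12)=77; p(13)=101. So valid n = 6, 7, 8, 9, 10, 11, 12.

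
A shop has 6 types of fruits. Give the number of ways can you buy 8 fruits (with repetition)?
1,287
Stars and bars: C(8+6-1, 8) = C(13, 8) = 1,287.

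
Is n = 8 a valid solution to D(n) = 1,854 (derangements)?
No

Explanation: D(8) = (8-1)·[D(7) + D(6)] = 7·[1,854 + 265] = 14,833, which does not equal 1,854.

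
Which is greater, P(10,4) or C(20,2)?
P(10,4)

Explanation: P(10,4)=5,040, C(20,2)=190.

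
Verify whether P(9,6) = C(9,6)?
False

Explanation: P(9,6) = 60,480 but C(9,6) = 84; they differ by a factor of 6! = 720, so the statement does not hold.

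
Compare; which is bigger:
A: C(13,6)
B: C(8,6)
A

Working:
A=C(13,6)=1,716, B=C(8,6)=28.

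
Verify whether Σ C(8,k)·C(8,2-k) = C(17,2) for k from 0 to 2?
False
Vandermonde's identity gives C(16,2) = 120; RHS C(17,2) = 136.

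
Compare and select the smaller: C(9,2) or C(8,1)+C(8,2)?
Equal

Explanation: By Pascal's identity: C(9,2) = C(8,1)+C(8,2) = 36. Equal.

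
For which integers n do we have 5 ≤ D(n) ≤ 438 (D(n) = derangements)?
Using D(n) = (n−1)[D(n−1) + D(n−2)] with D(1)=0, D(2)=1: D(3)=2; D(4)=9; D(5)=44; D(6)=265; D(7)=1,854. So valid n = 4, 5, 6.
Final answer: 4, 5, 6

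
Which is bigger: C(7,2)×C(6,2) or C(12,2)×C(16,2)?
C(7,2)×C(6,2)=315, C(12,2)×C(16,2)=7,920.
Final answer: C(12,2)×C(16,2)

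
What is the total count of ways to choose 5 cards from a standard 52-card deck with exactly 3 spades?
13 spades and 39 non-spades: C(13,3) × C(39,2) = 286 × 741 = 211,926.
Final answer: 211,926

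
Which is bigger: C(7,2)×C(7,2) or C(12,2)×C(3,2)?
C(7,2)×C(7,2)=441, C(12,2)×C(3,2)=198.
Final answer: C(7,2)×C(7,2)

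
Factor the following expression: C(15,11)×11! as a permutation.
C(15,11)×11! = [15!/(11!(4)!)]×11! = 15!/(4)! = P(15,11) = 54,486,432,000.
Final answer: P(15,11)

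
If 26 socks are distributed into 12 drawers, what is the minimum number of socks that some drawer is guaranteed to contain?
3

Solution: Pigeonhole: ⌈26/12⌉ = 3.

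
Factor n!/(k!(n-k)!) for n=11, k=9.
This is the binomial coefficient C(11,9) = 55.

Answer: C(11,9) = 55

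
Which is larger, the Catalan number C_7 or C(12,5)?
C(12,5)
C_7 = C(14,7)/(7+1) = 3,432/8 = 429; C(12,5) = 792.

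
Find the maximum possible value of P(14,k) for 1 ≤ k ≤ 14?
87,178,291,200

Working:
P(14,k) increases in k, so maximum at k = 14: 14! = 87,178,291,200.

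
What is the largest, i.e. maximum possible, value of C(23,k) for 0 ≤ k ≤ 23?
1,352,078

Explanation: Maximum at k = 11 or k = 12: C(23,11) = 1,352,078.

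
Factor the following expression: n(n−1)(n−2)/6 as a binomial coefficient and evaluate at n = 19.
C(n,3); C(19,3) = 969

Solution: n(n−1)(n−2)/6 = n!/(3!(n−3)!) = C(n,3). At n = 19: C(19,3) = 969.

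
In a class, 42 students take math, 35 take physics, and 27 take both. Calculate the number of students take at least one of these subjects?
50

Reasoning: |A∪B| = |A|+|B|-|A∩B| = 42+35-27 = 50.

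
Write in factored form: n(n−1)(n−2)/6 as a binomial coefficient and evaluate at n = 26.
C(n,3); C(26,3) = 2,600
n(n−1)(n−2)/6 = n!/(3!(n−3)!) = C(n,3). At n = 26: C(26,3) = 2,600.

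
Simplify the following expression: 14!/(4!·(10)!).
1,001

Working:
This is C(14,4) = 1,001.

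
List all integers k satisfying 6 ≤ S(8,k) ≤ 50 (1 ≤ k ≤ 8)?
7

Reasoning: S(8,1)=1; S(8,2)=127; S(8,3)=966; S(8,4)=1,701; S(8,5)=1,050; S(8,6)=266; S(8,7)=28; S(8,8)=1. So valid k = 7.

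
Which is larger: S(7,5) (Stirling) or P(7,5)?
S(7,5) = 5·S(6,5) + S(6,4) = 5·15 + 65 = 140; P(7,5) = 2,520.
Final answer: P(7,5)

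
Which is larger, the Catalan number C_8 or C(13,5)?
C_8

Reasoning: C_8 = C(16,8)/(8+1) = 12,870/9 = 1,430; C(13,5) = 1,287.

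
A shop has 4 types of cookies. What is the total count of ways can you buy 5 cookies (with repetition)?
56

Explanation: Stars and bars: C(5+4-1, 5) = C(8, 5) = 56.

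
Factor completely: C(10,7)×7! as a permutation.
P(10,7)

Explanation: C(10,7)×7! = [10!/(7!(3)!)]×7! = 10!/(3)! = P(10,7) = 604,800.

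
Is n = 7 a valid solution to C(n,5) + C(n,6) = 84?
No

Solution: C(7,5) + C(7,6) = 21 + 7 = 28, which does not equal 84.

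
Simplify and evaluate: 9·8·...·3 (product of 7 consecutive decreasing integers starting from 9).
This is P(9,7) = 9!/(2)! = 181,440.
Final answer: 181,440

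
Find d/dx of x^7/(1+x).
(7x^6(1+x) - x^7)/(1+x)²

Quotient rule: [7x^{6}(1+x) - x^7]/(1+x)².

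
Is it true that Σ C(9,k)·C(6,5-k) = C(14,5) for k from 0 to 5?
False

Working:
Vandermonde's identity gives C(15,5) = 3,003; RHS C(14,5) = 2,002.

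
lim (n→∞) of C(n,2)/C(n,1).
C(n,2)/C(n,1) = (n-1)/2 → ∞ as n → ∞.
Final answer: ∞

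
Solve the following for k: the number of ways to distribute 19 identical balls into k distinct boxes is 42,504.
6

Stars and bars: the count is C(19+k−1, k−1), increasing in k. k=4: C(22,3) = 1,540, k=5: C(23,4) = 8,855, k=6: C(24,5) = 42,504 ✓. So k = 6.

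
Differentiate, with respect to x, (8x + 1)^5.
40(8x + 1)^4

Working:
Chain rule: 5(8x+1)^{4} × 8 = 40(8x+1)^{4}.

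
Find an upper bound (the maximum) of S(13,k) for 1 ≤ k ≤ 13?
Row S(13,k) for k = 1..13 (via S(n,k) = k·S(n−1,k) + S(n−1,k−1)): 1, 4,095, 261,625, 2,532,530, 7,508,501, 9,321,312, 5,715,424, 1,899,612, 359,502, 39,325, 2,431, 78, 1. The row is unimodal; maximum at k = 6: 9,321,312.

Answer: 9,321,312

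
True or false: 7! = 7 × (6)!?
True

Reasoning: By definition n! = n × (n-1)!, so 7! = 7 × 6!.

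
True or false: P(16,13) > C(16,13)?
True

Working:
P(16,13) = 3,487,131,648,000 and C(16,13) = 560; P(n,r) = r! × C(n,r) so P > C whenever r ≥ 2.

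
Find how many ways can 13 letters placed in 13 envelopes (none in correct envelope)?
Using D(n) = (n-1)[D(n-1) + D(n-2)]:
D(13) = (13-1) × [D(12) + D(11)]
      = 12 × [176214841 + 14684570]
      = 12 × 190899411
      = 2,290,792,932
Final answer: 2,290,792,932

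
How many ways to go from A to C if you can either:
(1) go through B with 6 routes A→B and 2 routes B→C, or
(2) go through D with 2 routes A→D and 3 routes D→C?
18

Reasoning: Route via B: 6×2=12. Route via D: 2×3=6. Total: 18.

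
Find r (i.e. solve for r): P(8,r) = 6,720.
5
P(8,r) = 8·7·…·(8−r+1), a product of r factors. Multiplying down from 8: 8 = 8; 8·7 = 56; 8·7·6 = 336; 8·7·6·5 = 1,680; 8·7·6·5·4 = 6,720 ✓ (5 factors). So r = 5.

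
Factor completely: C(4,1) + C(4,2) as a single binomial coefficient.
By Pascal's identity: C(4,1) + C(4,2) = C(5,2) = 10.

Answer: C(5,2)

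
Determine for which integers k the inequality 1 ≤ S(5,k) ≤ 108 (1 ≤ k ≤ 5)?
S(5,1)=1; S(5,2)=15; S(5,3)=25; S(5,4)=10; S(5,5)=1. So valid k = 1, 2, 3, 4, 5.
Final answer: 1, 2, 3, 4, 5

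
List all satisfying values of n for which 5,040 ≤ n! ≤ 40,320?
7, 8

Solution: n! is strictly increasing; 7! = 5,040 and 8! = 40,320, so valid n = 7, 8.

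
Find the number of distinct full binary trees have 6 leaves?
42
Using the Catalan number formula: C_n = C(2n, n) / (n+1)
C_5 = C(10, 5) / (5+1)
     = 252 / 6
     = 42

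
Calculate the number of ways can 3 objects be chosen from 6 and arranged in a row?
P(6,3) = 6!/(6-3)! = 120.

Answer: 120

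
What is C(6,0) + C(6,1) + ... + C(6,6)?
64
Sum of binomial coefficients = 2^6 = 64.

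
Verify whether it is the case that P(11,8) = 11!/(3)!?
Permutation formula P(n,k) = n!/(n-k)!: 11!/3! = 39,916,800/6 = 6,652,800 = P(11,8). The statement holds.
Final answer: True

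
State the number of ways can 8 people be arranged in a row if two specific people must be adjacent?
10,080

Reasoning: Treat pair as unit: (8-1)! arrangements × 2 internal orders = 10,080.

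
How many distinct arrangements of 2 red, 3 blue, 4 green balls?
1,260

Working:
Multinomial: 9!/(2! × 3! × 4!) = 1,260.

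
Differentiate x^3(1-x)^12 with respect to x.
3x^2(1-x)^12 - 12x^3(1-x)^11

Working:
Product rule: 3x^{2}(1-x)^{12} + x^3·(-12)(1-x)^{11}.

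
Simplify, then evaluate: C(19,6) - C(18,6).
C(19,6) - C(18,6) = C(18,5) = 8,568.
Final answer: 8,568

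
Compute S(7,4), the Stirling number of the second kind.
350

Reasoning: Using the Stirling recurrence: S(n,k) = k·S(n-1,k) + S(n-1,k-1)
S(7,4) = 4·S(6,4) + S(6,3)
         = 4·65 + 90
         = 260 + 90
         = 350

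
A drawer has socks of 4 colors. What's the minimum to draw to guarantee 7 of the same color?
25

Working:
Worst case: 6 of each = 24. One more: 25.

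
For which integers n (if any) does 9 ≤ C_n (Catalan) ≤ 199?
4, 5, 6

Solution: C_3=5; C_4=14; C_5=42; C_6=132; C_7=429. So valid n = 4, 5, 6.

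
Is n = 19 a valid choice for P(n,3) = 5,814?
P(19,3) = 19·18·17 = 5,814, which equals 5,814.
Final answer: Yes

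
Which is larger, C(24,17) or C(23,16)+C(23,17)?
Equal

Working:
By Pascal's identity: C(24,17) = C(23,16)+C(23,17) = 346,104. Equal.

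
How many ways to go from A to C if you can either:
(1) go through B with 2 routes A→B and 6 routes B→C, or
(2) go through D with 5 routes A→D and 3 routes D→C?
Route via B: 2×6=12. Route via D: 5×3=15. Total: 27.

Answer: 27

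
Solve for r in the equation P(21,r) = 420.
P(21,r) = 21·20·…·(21−r+1), a product of r factors. Multiplying down from 21: 21 = 21; 21·20 = 420 ✓ (2 factors). So r = 2.
Final answer: 2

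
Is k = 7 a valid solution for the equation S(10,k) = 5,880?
S(10,7) = 7·S(9,7) + S(9,6) = 7·462 + 2,646 = 5,880, which equals 5,880.
Final answer: Yes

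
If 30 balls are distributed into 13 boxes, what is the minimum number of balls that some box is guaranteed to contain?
Pigeonhole: ⌈30/13⌉ = 3.

Answer: 3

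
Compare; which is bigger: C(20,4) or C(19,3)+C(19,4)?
By Pascal's identity: C(20,4) = C(19,3)+C(19,4) = 4,845. Equal.

Answer: Equal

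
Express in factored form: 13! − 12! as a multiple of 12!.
12 × 12! = 5,748,019,200

13! − 12! = 13·12! − 12! = (13 − 1)·12! = 12 × 12! = 5,748,019,200.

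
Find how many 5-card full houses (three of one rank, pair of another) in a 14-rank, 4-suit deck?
4,368

Working:
Triple rank: 14. Triple suits: C(4,3)=4. Pair rank: 13. Pair suits: C(4,2)=6. Total: 4,368.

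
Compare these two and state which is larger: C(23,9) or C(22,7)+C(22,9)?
C(23,9)

Working:
C(23,9)=817,190; C(22,7)+C(22,9)=170,544+497,420=667,964.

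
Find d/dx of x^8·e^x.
(8x^7 + x^8)e^x
Product rule: d/dx[x^8]·e^x + x^8·d/dx[e^x] = 8x^{7}e^x + x^8e^x.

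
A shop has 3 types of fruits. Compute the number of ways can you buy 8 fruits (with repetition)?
45

Reasoning: Stars and bars: C(8+3-1, 8) = C(10, 8) = 45.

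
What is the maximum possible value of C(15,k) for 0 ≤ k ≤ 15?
6,435
Maximum at k = 7 or k = 8: C(15,7) = 6,435.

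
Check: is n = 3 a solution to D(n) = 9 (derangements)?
No

Solution: D(3) = (3-1)·[D(2) + D(1)] = 2·[1 + 0] = 2, which does not equal 9.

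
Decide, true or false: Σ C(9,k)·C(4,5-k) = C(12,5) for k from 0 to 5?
Vandermonde's identity gives C(13,5) = 1,287; RHS C(12,5) = 792.
Final answer: False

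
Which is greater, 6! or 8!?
8!

Working:
6!=720, 8!=40,320. 8! > 6!.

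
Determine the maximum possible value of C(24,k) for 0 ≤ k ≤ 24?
Maximum at k = 12: C(24,12) = 2,704,156.

Answer: 2,704,156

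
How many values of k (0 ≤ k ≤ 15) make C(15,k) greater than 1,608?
6

Solution: Row 15 is unimodal and symmetric about k=15/2. C(15,4)=1,365 ≤ 1,608; C(15,5)=3,003 > 1,608; by symmetry C(15,k) > 1,608 for k = 5..10. That's 10 - 5 + 1 = 6 values.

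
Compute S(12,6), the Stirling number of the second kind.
Using the Stirling recurrence: S(n,k) = k·S(n-1,k) + S(n-1,k-1)
S(12,6) = 6·S(11,6) + S(11,5)
         = 6·179487 + 246730
         = 1076922 + 246730
         = 1,323,652

Answer: 1,323,652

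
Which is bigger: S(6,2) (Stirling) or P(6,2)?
S(6,2)

Explanation: S(6,2) = 2·S(5,2) + S(5,1) = 2·15 + 1 = 31; P(6,2) = 30.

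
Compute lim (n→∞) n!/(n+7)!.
0
n!/(n+7)! = 1/[(n+1)(n+2)···(n+7)] → 0 as n → ∞.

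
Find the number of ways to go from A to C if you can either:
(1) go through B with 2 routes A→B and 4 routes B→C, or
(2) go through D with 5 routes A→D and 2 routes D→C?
18

Explanation: Route via B: 2×4=8. Route via D: 5×2=10. Total: 18.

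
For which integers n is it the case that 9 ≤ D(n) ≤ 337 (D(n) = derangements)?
4, 5, 6

Explanation: Using D(n) = (n−1)[D(n−1) + D(n−2)] with D(1)=0, D(2)=1: D(3)=2; D(4)=9; D(5)=44; D(6)=265; D(7)=1,854. So valid n = 4, 5, 6.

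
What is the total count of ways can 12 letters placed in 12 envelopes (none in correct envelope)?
176,214,841
Using D(n) = (n-1)[D(n-1) + D(n-2)]:
D(12) = (12-1) × [D(11) + D(10)]
      = 11 × [14684570 + 1334961]
      = 11 × 16019531
      = 176,214,841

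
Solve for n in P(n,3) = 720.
10

Reasoning: P(n,3) = n(n−1)(n−2) is increasing in n; n(n−1)(n−2) ≈ (n−1)^3 = 720 gives n ≈ 10.0. Check: P(8,3) = 336, P(9,3) = 504, P(10,3) = 720 ✓. So n = 10.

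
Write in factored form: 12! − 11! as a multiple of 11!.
11 × 11! = 439,084,800
12! − 11! = 12·11! − 11! = (12 − 1)·11! = 11 × 11! = 439,084,800.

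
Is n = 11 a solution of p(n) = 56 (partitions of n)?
Yes

Explanation: Pentagonal recurrence p(n) = p(n−1) + p(n−2) − p(n−5) − p(n−7) + …: p(11) = p(10) + p(9) − p(6) − p(4) = 42 + 30 − 11 − 5 = 56, which equals 56.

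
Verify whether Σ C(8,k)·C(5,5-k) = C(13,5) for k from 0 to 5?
True

Working:
Vandermonde's identity gives C(13,5) = 1,287; RHS C(13,5) = 1,287.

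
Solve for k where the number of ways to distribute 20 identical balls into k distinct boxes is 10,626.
5

Explanation: Stars and bars: the count is C(20+k−1, k−1), increasing in k. k=3: C(22,2) = 231, k=4: C(23,3) = 1,771, k=5: C(24,4) = 10,626 ✓. So k = 5.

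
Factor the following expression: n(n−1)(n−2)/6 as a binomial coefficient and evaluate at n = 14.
C(n,3); C(14,3) = 364

Solution: n(n−1)(n−2)/6 = n!/(3!(n−3)!) = C(n,3). At n = 14: C(14,3) = 364.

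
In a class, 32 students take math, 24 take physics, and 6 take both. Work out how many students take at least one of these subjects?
|A∪B| = |A|+|B|-|A∩B| = 32+24-6 = 50.

Answer: 50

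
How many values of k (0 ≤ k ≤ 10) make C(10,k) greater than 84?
Row 10 is unimodal and symmetric about k=10/2. C(10,2)=45 ≤ 84; C(10,3)=120 > 84; by symmetry C(10,k) > 84 for k = 3..7. That's 7 - 3 + 1 = 5 values.
Final answer: 5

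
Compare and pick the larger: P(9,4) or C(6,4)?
P(9,4)=3,024, C(6,4)=15.
Final answer: P(9,4)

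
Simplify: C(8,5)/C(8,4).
4/5

C(n,k+1)/C(n,k) = (n−k)/(k+1). Here (8−4)/(4+1) = 4/5 = 4/5.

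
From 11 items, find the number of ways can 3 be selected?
165

Reasoning: C(11,3) = 11! / (3! × (11-3)!)
         = 11! / (3! × 8!)
         = 165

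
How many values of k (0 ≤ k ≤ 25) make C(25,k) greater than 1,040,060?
10

Explanation: Row 25 is unimodal and symmetric about k=25/2. C(25,7)=480,700 ≤ 1,040,060; C(25,8)=1,081,575 > 1,040,060; by symmetry C(25,k) > 1,040,060 for k = 8..17. That's 17 - 8 + 1 = 10 values.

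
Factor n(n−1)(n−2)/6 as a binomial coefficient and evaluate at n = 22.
C(n,3); C(22,3) = 1,540
n(n−1)(n−2)/6 = n!/(3!(n−3)!) = C(n,3). At n = 22: C(22,3) = 1,540.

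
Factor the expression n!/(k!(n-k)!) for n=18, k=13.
C(18,13) = 8,568

Working:
This is the binomial coefficient C(18,13) = 8,568.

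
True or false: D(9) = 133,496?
True

Explanation: Derangements of 9 elements: D(9) = (9-1)·[D(8) + D(7)] = 8·[14,833 + 1,854] = 133,496.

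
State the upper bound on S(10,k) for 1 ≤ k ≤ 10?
42,525

Row S(10,k) for k = 1..10 (via S(n,k) = k·S(n−1,k) + S(n−1,k−1)): 1, 511, 9,330, 34,105, 42,525, 22,827, 5,880, 750, 45, 1. The row is unimodal; maximum at k = 5: 42,525.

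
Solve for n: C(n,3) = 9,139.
C(n,3) = n(n−1)(n−2)/3! is increasing in n, and n(n−1)(n−2) = 3!·9,139 = 54,834 ≈ (n−1)^3 gives n ≈ 39.0. Check: C(37,3) = 7,770, C(38,3) = 8,436, C(39,3) = 9,139 ✓. So n = 39.
Final answer: 39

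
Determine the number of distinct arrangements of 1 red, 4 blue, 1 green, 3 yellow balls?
2,520

Solution: Multinomial: 9!/(1! × 4! × 1! × 3!) = 2,520.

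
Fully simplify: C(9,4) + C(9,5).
By Pascal's identity: C(10,5) = 252.

Answer: 252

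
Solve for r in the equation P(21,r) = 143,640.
4

Reasoning: P(21,r) = 21·20·…·(21−r+1), a product of r factors. Multiplying down from 21: 21 = 21; 21·20 = 420; 21·20·19 = 7,980; 21·20·19·18 = 143,640 ✓ (4 factors). So r = 4.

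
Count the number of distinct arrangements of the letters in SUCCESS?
420

Explanation: Word has 7 letters (S=3, U=1, C=2, E=1). Arrangements: 7!/Π(k!) = 420.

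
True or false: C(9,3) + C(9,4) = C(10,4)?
Pascal's identity C(n,k) + C(n,k+1) = C(n+1,k+1): 84 + 126 = 210 = C(10,4).

Answer: True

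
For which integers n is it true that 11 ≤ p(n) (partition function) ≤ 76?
6, 7, 8, 9, 10, 11

Reasoning: Tabulating p(n) via p(n) = p(n−1) + p(n−2) − p(n−5) − p(n−7) + …: p(5)=7; p(6)=11; p(7)=15; p(8)=22; p(9)=30; p(10)=42; p(11)=56; p(12)=77. So valid n = 6, 7, 8, 9, 10, 11.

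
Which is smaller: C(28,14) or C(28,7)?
C(28,7)

C(28,14)=40,116,600, C(28,7)=1,184,040.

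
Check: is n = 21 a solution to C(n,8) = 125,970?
No

Solution: C(21,8) = 21·20·19·18·17·16·15·14/8! = 8,204,716,800/40,320 = 203,490, which does not equal 125,970.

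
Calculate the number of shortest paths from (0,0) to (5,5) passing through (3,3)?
To (3,3): C(6,3)=20. From there: C(4,2)=6. Total: 120.
Final answer: 120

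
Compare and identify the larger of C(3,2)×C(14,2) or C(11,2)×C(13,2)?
C(3,2)×C(14,2)=273, C(11,2)×C(13,2)=4,290.
Final answer: C(11,2)×C(13,2)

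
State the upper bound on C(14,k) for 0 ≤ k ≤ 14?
3,432
Maximum at k = 7: C(14,7) = 3,432.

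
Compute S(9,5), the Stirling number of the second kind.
Using the Stirling recurrence: S(n,k) = k·S(n-1,k) + S(n-1,k-1)
S(9,5) = 5·S(8,5) + S(8,4)
         = 5·1050 + 1701
         = 5250 + 1701
         = 6,951
Final answer: 6,951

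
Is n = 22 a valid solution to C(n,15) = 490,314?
No

Working:
C(22,15) = 22·21·20·19·18·17·16·15·14·13·12·11·10·9·8/15! = 223,016,017,416,192,000/1,307,674,368,000 = 170,544, which does not equal 490,314.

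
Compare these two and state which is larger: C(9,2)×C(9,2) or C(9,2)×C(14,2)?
C(9,2)×C(9,2)=1,296, C(9,2)×C(14,2)=3,276.

Answer: C(9,2)×C(14,2)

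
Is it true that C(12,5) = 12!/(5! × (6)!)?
False

The correct denominator is 5!×7!, giving C(12,5) = 792; the stated RHS is 12!/(5!×6!) = 5,544 ≠ 792, so the statement does not hold.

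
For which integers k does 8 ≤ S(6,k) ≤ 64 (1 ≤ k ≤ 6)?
2, 5

Reasoning: S(6,1)=1; S(6,2)=31; S(6,3)=90; S(6,4)=65; S(6,5)=15; S(6,6)=1. So valid k = 2, 5.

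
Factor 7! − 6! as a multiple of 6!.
6 × 6! = 4,320

7! − 6! = 7·6! − 6! = (7 − 1)·6! = 6 × 6! = 4,320.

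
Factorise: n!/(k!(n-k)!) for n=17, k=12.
C(17,12) = 6,188

Explanation: This is the binomial coefficient C(17,12) = 6,188.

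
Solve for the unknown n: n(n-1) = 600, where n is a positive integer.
n² − n − 600 = 0, so n = (1 ± √(1 + 4·600))/2 = (1 ± √2,401)/2 = (1 ± 49)/2, i.e. n = 25 or n = -24. Taking the positive root, n = 25 (check: 25×24 = 600).

Answer: 25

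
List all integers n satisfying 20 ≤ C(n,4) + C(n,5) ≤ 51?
C(5,4)+C(5,5)=6; C(6,4)+C(6,5)=21; C(7,4)+C(7,5)=56. So valid n = 6.

Answer: 6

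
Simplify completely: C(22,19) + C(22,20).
By Pascal's identity: C(23,20) = 1,771.
Final answer: 1,771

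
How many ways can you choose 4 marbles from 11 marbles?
C(11,4) = 11! / (4! × (11-4)!)
         = 11! / (4! × 7!)
         = 330

Answer: 330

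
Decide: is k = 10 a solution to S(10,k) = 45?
S(10,10) = 10·S(9,10) + S(9,9) = 10·0 + 1 = 1, which does not equal 45.

Answer: No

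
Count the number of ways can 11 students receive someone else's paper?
14,684,570

Using D(n) = (n-1)[D(n-1) + D(n-2)]:
D(11) = (11-1) × [D(10) + D(9)]
      = 10 × [1334961 + 133496]
      = 10 × 1468457
      = 14,684,570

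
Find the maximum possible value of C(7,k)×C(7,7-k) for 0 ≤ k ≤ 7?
C(7,k)·C(7,7-k) = C(7,k)², maximised at the centre k = 3: C(7,3)² = 1,225.
Final answer: 1,225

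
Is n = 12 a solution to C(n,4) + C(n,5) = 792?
No
C(12,4) + C(12,5) = 495 + 792 = 1,287, which does not equal 792.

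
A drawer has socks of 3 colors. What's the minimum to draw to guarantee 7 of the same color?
Worst case: 6 of each = 18. One more: 19.
Final answer: 19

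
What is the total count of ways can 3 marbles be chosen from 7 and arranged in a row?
210

P(7,3) = 7!/(7-3)! = 210.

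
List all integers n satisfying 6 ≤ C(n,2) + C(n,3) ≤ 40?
4, 5, 6

Working:
C(3,2)+C(3,3)=4; C(4,2)+C(4,3)=10; C(5,2)+C(5,3)=20; C(6,2)+C(6,3)=35; C(7,2)+C(7,3)=56. So valid n = 4, 5, 6.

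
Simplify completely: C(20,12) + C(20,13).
203,490
By Pascal's identity: C(21,13) = 203,490.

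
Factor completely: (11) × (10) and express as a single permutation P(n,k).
Product of 2 consecutive descending integers starting at 11: P(11,2) = 11!/9! = 110.

Answer: P(11,2) = 11!/(9)!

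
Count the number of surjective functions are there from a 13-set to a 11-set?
97,037,740,800

Solution: Onto functions = 11! × S(13,11)
First compute S(13,11) via recurrence:
Using the Stirling recurrence: S(n,k) = k·S(n-1,k) + S(n-1,k-1)
S(13,11) = 11·S(12,11) + S(12,10)
         = 11·66 + 1705
         = 726 + 1705
         = 2,431
Then: 39916800 × 2431 = 97,037,740,800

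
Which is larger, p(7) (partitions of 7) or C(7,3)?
C(7,3)
Pentagonal recurrence p(n) = p(n−1) + p(n−2) − p(n−5) − p(n−7) + …: p(7) = p(6) + p(5) − p(2) − p(0) = 11 + 7 − 2 − 1 = 15; C(7,3) = 35.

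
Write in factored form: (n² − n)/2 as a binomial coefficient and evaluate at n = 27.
C(n,2); C(27,2) = 351

Reasoning: (n² − n)/2 = n(n−1)/2 = C(n,2). At n = 27: C(27,2) = 351.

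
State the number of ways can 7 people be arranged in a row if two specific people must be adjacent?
Treat pair as unit: (7-1)! arrangements × 2 internal orders = 1,440.
Final answer: 1,440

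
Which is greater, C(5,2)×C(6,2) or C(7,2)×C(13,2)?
C(5,2)×C(6,2)=150, C(7,2)×C(13,2)=1,638.

Answer: C(7,2)×C(13,2)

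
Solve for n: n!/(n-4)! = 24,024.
14

Reasoning: n!/(n-4)! = n×(n-1)×(n-2)×(n-3), a product of 4 consecutive integers ≈ (n−1.5)^4. 24,024^(1/4) + 1.5 ≈ 13.9; check n = 14: 14×13×12×11 = 24,024 ✓. So n = 14.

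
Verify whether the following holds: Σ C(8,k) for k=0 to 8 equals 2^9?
False

Working:
Binomial theorem: Σ C(8,k) = (1+1)^8 = 2^8 = 256; RHS 2^9 = 512.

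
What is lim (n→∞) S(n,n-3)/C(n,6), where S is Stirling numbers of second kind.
The leading term of S(n,n-3) as a polynomial in n is (5)!!·C(n,6), so the ratio → (5)!! = 15.
Final answer: 15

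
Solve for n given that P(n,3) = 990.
11

Reasoning: P(n,3) = n(n−1)(n−2) is increasing in n; n(n−1)(n−2) ≈ (n−1)^3 = 990 gives n ≈ 11.0. Check: P(9,3) = 504, P(10,3) = 720, P(11,3) = 990 ✓. So n = 11.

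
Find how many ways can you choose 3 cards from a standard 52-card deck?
22,100

C(52,3) = 22,100.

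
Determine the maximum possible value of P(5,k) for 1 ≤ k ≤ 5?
P(5,k) increases in k, so maximum at k = 5: 5! = 120.

Answer: 120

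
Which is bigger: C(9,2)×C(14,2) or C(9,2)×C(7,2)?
C(9,2)×C(14,2)

Working:
C(9,2)×C(14,2)=3,276, C(9,2)×C(7,2)=756.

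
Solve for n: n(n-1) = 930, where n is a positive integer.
31
n² − n − 930 = 0, so n = (1 ± √(1 + 4·930))/2 = (1 ± √3,721)/2 = (1 ± 61)/2, i.e. n = 31 or n = -30. Taking the positive root, n = 31 (check: 31×30 = 930).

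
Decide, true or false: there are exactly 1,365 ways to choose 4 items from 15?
True

Explanation: C(15,4) = 1,365.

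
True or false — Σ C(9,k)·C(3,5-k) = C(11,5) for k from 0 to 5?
Vandermonde's identity gives C(12,5) = 792; RHS C(11,5) = 462.

Answer: False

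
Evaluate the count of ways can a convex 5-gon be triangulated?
5

Working:
Using the Catalan number formula: C_n = C(2n, n) / (n+1)
C_3 = C(6, 3) / (3+1)
     = 20 / 4
     = 5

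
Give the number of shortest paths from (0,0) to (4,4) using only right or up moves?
70
Choose 4 rights from 8 moves: C(8,4) = 70.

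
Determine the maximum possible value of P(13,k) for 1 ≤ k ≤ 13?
P(13,k) increases in k, so maximum at k = 13: 13! = 6,227,020,800.

Answer: 6,227,020,800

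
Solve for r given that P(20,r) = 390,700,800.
7
P(20,r) = 20·19·…·(20−r+1), a product of r factors. Multiplying down from 20: 20 = 20; 20·19 = 380; 20·19·18 = 6,840; 20·19·18·17 = 116,280; 20·19·18·17·16 = 1,860,480; 20·19·18·17·16·15 = 27,907,200; 20·19·18·17·16·15·14 = 390,700,800 ✓ (7 factors). So r = 7.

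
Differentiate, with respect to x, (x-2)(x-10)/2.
(2x - 12)/2

Working:
d/dx[(x-2)(x-10)] = (x-10) + (x-2) = 2x - 12. Dividing by 2 gives (2x - 12)/2.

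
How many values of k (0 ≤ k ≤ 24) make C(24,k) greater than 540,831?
9

Working:
Row 24 is unimodal and symmetric about k=24/2. C(24,7)=346,104 ≤ 540,831; C(24,8)=735,471 > 540,831; by symmetry C(24,k) > 540,831 for k = 8..16. That's 16 - 8 + 1 = 9 values.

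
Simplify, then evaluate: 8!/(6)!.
This equals 8×7 = 56.

Answer: 56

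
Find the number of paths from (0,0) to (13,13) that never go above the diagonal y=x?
742,900

Counted by the Catalan number C_13: C_13 = C(26,13)/(13+1) = 10,400,600/14 = 742,900.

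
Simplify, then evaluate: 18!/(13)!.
1,028,160
This equals 18×17×...×14 = 1,028,160.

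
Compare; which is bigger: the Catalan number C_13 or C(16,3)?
C_13

Working:
C_13 = C(26,13)/(13+1) = 10,400,600/14 = 742,900; C(16,3) = 560.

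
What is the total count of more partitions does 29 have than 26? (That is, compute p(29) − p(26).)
2,129
Pentagonal recurrence p(n) = p(n−1) + p(n−2) − p(n−5) − p(n−7) + …: p(29) = p(28) + p(27) − p(24) − p(22) + p(17) + p(14) − p(7) − p(3) = 3,718 + 3,010 − 1,575 − 1,002 + 297 + 135 − 15 − 3 = 4,565.
p(26) = p(25) + p(24) − p(21) − p(19) + p(14) + p(11) − p(4) − p(0) = 1,958 + 1,575 − 792 − 490 + 135 + 56 − 5 − 1 = 2,436.
Difference = 4,565 − 2,436 = 2,129.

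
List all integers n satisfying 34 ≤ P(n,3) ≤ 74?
5

P(4,3)=24; P(5,3)=60; P(6,3)=120. So valid n = 5.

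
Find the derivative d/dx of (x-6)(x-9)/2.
(2x - 15)/2

Working:
d/dx[(x-6)(x-9)] = (x-9) + (x-6) = 2x - 15. Dividing by 2 gives (2x - 15)/2.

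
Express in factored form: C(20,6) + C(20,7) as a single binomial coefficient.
By Pascal's identity: C(20,6) + C(20,7) = C(21,7) = 116,280.

Answer: C(21,7)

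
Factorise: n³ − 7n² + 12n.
n(n − 3)(n − 4)

Working:
n³ − 7n² + 12n = n(n² − 7n + 12) = n(n − 3)(n − 4).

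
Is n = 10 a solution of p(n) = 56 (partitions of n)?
Pentagonal recurrence p(n) = p(n−1) + p(n−2) − p(n−5) − p(n−7) + …: p(10) = p(9) + p(8) − p(5) − p(3) = 30 + 22 − 7 − 3 = 42, which does not equal 56.
Final answer: No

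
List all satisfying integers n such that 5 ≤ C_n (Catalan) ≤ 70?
C_2=2; C_3=5; C_4=14; C_5=42; C_6=132. So valid n = 3, 4, 5.

Answer: 3, 4, 5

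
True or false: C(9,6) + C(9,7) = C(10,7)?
True

Working:
Pascal's identity C(n,k) + C(n,k+1) = C(n+1,k+1): 84 + 36 = 120 = C(10,7).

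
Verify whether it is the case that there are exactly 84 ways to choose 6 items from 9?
C(9,6) = 84.

Answer: True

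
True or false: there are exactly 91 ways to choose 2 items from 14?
True

C(14,2) = 91.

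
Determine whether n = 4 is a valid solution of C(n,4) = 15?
C(4,4) = 4·3·2·1/4! = 24/24 = 1, which does not equal 15.

Answer: No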